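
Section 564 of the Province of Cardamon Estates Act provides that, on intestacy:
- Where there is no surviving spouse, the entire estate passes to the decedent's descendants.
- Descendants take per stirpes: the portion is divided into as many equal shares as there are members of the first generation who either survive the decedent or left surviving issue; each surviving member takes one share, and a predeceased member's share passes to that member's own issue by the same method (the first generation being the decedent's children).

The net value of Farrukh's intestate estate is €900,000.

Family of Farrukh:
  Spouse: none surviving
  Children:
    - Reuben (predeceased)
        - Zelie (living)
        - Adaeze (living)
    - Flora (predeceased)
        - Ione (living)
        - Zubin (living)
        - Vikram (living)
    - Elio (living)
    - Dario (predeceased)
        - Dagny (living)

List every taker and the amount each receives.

Zelie: €112,500; Adaeze: €112,500; Ione: €75,000; Zubin: €75,000; Vikram: €75,000; Elio: €225,000; Dagny: €225,000

The entire €900,000 passes to the descendants.
That amount (€900,000) is divided into 4 shares of €225,000: Elio takes €225,000; Reuben's €225,000 share passes to Reuben's issue; Flora's €225,000 share passes to Flora's issue; Dario's €225,000 share passes to Dario's issue.
Reuben's share (€225,000) is divided into 2 shares of €112,500: Zelie and Adaeze each take €112,500.
Flora's share (€225,000) is divided into 3 shares of €75,000: Ione, Zubin, and Vikram each take €75,000.
Dario's share (€225,000) passes entirely to Dagny.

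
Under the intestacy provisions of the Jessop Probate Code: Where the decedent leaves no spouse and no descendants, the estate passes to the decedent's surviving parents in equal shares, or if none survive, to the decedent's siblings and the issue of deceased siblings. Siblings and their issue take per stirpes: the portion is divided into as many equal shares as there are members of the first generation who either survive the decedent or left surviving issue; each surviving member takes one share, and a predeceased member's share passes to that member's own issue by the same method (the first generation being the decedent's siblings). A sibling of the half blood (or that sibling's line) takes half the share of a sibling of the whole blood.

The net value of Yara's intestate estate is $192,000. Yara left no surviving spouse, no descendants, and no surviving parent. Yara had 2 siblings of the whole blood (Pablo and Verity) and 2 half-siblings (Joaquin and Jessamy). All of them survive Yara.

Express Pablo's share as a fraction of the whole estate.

Pablo receives 1/3 of the estate.

The entire $192,000 passes to the siblings and their issue.
Counting each half-blood sibling's line as half a unit, there are 3 units in $192,000, so one unit is $64,000. Whole-blood lines (Pablo and Verity) take $64,000 each; half-blood lines (Joaquin and Jessamy) take $32,000 each.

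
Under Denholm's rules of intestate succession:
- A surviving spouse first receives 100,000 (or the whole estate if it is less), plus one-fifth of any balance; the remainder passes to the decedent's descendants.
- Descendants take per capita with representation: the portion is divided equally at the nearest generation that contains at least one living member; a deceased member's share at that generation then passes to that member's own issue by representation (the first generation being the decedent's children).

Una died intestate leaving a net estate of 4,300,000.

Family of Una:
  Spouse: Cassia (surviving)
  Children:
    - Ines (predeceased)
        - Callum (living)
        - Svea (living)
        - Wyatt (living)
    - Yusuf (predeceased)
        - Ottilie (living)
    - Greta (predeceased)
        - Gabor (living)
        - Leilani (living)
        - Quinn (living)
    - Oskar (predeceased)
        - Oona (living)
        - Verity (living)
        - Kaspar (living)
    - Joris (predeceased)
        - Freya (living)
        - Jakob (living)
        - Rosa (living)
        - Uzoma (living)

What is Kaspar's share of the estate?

Kaspar receives 240,000.

Cassia first takes 100,000, leaving a balance of 4,200,000. Cassia then takes one-fifth of the balance (840,000), for a total of 940,000. The remaining 3,360,000 passes to the descendants.
No child survives, so the initial division is made at the grandchildren's generation.
The descendants' portion (3,360,000) is divided into 14 shares of 240,000: Callum, Svea, Wyatt, Ottilie, Gabor, Leilani, Quinn, Oona, Verity, Kaspar, Freya, Jakob, Rosa, and Uzoma each take 240,000.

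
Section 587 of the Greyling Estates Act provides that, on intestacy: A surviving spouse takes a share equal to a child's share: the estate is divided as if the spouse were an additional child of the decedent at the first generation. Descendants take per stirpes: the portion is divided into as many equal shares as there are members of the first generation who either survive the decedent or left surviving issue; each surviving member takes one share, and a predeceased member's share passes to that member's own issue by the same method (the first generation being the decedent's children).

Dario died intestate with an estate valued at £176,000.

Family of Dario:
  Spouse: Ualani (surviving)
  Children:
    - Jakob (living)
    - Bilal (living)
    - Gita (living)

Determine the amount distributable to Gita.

The spouse counts as an additional share at the children's level, so there are 4 primary shares of £44,000. Ualani takes one such share (£44,000).
The children's combined portion (£132,000) is divided into 3 shares of £44,000: Jakob, Bilal, and Gita each take £44,000.

Gita receives £44,000.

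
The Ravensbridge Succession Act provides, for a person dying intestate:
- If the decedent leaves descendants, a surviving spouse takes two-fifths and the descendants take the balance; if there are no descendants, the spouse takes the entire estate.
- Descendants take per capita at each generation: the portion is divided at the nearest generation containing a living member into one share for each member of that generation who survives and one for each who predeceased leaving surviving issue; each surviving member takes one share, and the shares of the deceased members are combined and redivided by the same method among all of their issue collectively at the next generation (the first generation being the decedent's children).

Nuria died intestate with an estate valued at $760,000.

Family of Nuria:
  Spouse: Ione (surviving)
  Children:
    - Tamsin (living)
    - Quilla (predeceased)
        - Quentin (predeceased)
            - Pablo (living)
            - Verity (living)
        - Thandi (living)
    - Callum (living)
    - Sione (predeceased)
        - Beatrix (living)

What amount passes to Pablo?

Pablo receives $38,000.

Ione takes two-fifths of $760,000 = $304,000. The remaining $456,000 passes to the descendants.
The descendants' portion ($456,000) is divided at the children's generation into 4 shares of $114,000. Tamsin and Callum each take $114,000. The 2 shares of the deceased (Quilla and Sione) are combined into a pool of $228,000.
That pool ($228,000) is divided at the grandchildren's generation into 3 shares of $76,000. Thandi and Beatrix each take $76,000. The remaining share for the deceased Quentin ($76,000) is carried to the next generation.
That pool ($76,000) is divided at the great-grandchildren's generation equally among Pablo and Verity: $38,000 each.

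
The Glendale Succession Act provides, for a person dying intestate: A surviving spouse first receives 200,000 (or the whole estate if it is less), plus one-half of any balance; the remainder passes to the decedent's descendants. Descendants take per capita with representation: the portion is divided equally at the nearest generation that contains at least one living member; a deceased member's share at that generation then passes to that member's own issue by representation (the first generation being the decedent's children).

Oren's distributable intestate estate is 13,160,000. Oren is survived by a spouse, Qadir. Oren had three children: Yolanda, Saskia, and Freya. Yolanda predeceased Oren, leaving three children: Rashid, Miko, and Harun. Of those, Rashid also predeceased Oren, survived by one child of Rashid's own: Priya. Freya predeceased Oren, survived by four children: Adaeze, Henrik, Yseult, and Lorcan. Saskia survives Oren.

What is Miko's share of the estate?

Miko receives 720,000.

Qadir first takes 200,000, leaving a balance of 12,960,000. Qadir then takes one-half of the balance (6,480,000), for a total of 6,680,000. The remaining 6,480,000 passes to the descendants.
The descendants' portion (6,480,000) is divided into 3 shares of 2,160,000: Saskia takes 2,160,000; Yolanda's 2,160,000 share passes to Yolanda's issue; Freya's 2,160,000 share passes to Freya's issue.
Yolanda's share (2,160,000) is divided into 3 shares of 720,000: Miko and Harun each take 720,000; Rashid's 720,000 share passes to Rashid's issue.
Rashid's share (720,000) passes entirely to Priya.
Freya's share (2,160,000) is divided into 4 shares of 540,000: Adaeze, Henrik, Yseult, and Lorcan each take 540,000.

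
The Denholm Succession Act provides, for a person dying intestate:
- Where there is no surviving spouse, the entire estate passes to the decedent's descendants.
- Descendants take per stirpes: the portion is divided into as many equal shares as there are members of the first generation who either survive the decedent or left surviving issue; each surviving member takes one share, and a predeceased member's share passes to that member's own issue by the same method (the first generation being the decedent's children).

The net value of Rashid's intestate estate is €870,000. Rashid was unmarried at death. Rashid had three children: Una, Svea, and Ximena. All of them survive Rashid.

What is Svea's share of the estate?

Svea receives €290,000.

The entire €870,000 passes to the descendants.
That amount (€870,000) is divided into 3 shares of €290,000: Una, Svea, and Ximena each take €290,000.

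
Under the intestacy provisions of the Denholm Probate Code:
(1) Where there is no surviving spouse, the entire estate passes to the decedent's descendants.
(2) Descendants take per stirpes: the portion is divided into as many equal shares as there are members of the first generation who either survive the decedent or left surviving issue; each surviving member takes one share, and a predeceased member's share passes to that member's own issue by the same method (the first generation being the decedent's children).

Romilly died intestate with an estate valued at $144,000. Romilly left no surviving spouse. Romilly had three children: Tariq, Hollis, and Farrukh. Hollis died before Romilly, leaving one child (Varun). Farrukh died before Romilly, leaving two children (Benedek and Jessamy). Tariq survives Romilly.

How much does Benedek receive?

The entire $144,000 passes to the descendants.
That amount ($144,000) is divided into 3 shares of $48,000: Tariq takes $48,000; Hollis's $48,000 share passes to Hollis's issue; Farrukh's $48,000 share passes to Farrukh's issue.
Hollis's share ($48,000) passes entirely to Varun.
Farrukh's share ($48,000) is divided into 2 shares of $24,000: Benedek and Jessamy each take $24,000.

Benedek receives $24,000.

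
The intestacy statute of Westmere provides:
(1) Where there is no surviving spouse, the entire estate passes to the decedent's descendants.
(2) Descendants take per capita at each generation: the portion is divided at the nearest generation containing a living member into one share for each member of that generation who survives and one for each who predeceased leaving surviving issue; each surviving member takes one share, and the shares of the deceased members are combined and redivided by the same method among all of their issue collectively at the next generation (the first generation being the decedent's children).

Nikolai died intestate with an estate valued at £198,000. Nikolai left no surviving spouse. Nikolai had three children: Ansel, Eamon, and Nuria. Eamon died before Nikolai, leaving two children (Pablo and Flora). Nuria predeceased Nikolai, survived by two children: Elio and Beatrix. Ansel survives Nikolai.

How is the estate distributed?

Ansel: £66,000; Pablo: £33,000; Flora: £33,000; Elio: £33,000; Beatrix: £33,000

The entire £198,000 passes to the descendants.
That amount (£198,000) is divided at the children's generation into 3 shares of £66,000. Ansel takes £66,000. The 2 shares of the deceased (Eamon and Nuria) are combined into a pool of £132,000.
That pool (£132,000) is divided at the grandchildren's generation equally among Pablo, Flora, Elio, and Beatrix: £33,000 each.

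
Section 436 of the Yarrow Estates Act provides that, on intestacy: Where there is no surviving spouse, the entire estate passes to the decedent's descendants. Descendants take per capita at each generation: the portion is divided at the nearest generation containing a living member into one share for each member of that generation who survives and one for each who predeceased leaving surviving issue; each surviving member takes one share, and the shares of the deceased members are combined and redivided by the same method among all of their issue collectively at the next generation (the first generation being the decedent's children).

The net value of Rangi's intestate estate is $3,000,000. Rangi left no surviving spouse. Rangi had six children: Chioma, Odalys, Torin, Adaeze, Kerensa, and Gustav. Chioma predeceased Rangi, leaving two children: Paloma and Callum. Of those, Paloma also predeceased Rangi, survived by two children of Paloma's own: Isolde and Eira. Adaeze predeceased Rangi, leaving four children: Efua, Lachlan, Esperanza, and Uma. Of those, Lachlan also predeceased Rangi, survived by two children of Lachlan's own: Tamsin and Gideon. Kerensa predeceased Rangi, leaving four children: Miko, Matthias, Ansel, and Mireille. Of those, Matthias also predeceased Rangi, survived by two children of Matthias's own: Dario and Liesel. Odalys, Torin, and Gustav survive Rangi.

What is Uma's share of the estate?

The entire $3,000,000 passes to the descendants.
That amount ($3,000,000) is divided at the children's generation into 6 shares of $500,000. Odalys, Torin, and Gustav each take $500,000. The 3 shares of the deceased (Chioma, Adaeze, and Kerensa) are combined into a pool of $1,500,000.
That pool ($1,500,000) is divided at the grandchildren's generation into 10 shares of $150,000. Callum, Efua, Esperanza, Uma, Miko, Ansel, and Mireille each take $150,000. The 3 shares of the deceased (Paloma, Lachlan, and Matthias) are combined into a pool of $450,000.
That pool ($450,000) is divided at the great-grandchildren's generation equally among Isolde, Eira, Tamsin, Gideon, Dario, and Liesel: $75,000 each.

Uma receives $150,000.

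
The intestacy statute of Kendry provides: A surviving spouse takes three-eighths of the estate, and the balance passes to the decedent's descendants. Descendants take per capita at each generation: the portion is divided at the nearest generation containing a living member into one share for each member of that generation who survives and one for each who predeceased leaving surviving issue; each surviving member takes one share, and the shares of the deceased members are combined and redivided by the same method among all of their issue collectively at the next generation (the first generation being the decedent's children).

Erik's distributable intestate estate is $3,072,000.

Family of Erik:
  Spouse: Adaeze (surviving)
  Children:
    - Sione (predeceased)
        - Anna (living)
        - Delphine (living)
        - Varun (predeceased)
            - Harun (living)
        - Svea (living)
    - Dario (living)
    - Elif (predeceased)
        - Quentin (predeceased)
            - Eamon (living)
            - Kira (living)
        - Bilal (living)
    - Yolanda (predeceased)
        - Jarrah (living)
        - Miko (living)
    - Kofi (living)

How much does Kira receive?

Kira receives $96,000.

Adaeze takes three-eighths of $3,072,000 = $1,152,000. The remaining $1,920,000 passes to the descendants.
The descendants' portion ($1,920,000) is divided at the children's generation into 5 shares of $384,000. Dario and Kofi each take $384,000. The 3 shares of the deceased (Sione, Elif, and Yolanda) are combined into a pool of $1,152,000.
That pool ($1,152,000) is divided at the grandchildren's generation into 8 shares of $144,000. Anna, Delphine, Svea, Bilal, Jarrah, and Miko each take $144,000. The 2 shares of the deceased (Varun and Quentin) are combined into a pool of $288,000.
That pool ($288,000) is divided at the great-grandchildren's generation equally among Harun, Eamon, and Kira: $96,000 each.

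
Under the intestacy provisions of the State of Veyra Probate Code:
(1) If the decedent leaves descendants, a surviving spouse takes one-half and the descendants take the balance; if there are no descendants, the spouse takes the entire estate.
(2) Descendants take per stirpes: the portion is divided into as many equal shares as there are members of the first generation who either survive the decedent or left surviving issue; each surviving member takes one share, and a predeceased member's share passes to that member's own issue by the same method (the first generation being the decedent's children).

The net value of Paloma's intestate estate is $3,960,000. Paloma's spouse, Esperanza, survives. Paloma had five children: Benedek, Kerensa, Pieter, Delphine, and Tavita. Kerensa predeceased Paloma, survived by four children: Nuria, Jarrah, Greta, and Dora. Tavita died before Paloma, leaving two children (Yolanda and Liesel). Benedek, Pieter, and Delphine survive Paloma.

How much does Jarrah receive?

Esperanza takes one-half of $3,960,000 = $1,980,000. The remaining $1,980,000 passes to the descendants.
The descendants' portion ($1,980,000) is divided into 5 shares of $396,000: Benedek, Pieter, and Delphine each take $396,000; Kerensa's $396,000 share passes to Kerensa's issue; Tavita's $396,000 share passes to Tavita's issue.
Kerensa's share ($396,000) is divided into 4 shares of $99,000: Nuria, Jarrah, Greta, and Dora each take $99,000.
Tavita's share ($396,000) is divided into 2 shares of $198,000: Yolanda and Liesel each take $198,000.

Jarrah receives $99,000.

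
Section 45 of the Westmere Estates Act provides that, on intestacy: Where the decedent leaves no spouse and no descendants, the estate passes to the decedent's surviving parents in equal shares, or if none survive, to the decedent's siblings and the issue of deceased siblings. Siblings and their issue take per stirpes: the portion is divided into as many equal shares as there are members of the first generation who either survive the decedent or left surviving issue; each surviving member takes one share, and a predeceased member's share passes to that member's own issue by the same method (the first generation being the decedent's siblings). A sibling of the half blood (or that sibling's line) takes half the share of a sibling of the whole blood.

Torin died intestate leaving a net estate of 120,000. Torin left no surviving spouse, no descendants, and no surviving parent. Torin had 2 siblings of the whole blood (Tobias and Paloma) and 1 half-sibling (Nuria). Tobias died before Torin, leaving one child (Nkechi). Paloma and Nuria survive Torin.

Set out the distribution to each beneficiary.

The entire 120,000 passes to the siblings and their issue.
Counting each half-blood sibling's line as half a unit, there are 5/2 units in 120,000, so one unit is 48,000. Whole-blood lines (Tobias and Paloma) take 48,000 each; half-blood lines (Nuria) take 24,000 each.
Tobias's share (48,000) passes entirely to Nkechi.

Nkechi: 48,000; Paloma: 48,000; Nuria: 24,000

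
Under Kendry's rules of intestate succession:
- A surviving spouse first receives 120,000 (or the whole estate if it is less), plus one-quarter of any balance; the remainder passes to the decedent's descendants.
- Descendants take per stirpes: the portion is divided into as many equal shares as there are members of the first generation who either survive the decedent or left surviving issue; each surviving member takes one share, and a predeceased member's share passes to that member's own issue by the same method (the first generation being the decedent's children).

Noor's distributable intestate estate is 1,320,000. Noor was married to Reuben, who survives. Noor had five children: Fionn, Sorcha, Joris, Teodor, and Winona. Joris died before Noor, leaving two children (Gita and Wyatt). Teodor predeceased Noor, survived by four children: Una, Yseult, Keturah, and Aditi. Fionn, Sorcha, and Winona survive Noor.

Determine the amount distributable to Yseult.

Yseult receives 45,000.

Reuben first takes 120,000, leaving a balance of 1,200,000. Reuben then takes one-quarter of the balance (300,000), for a total of 420,000. The remaining 900,000 passes to the descendants.
The descendants' portion (900,000) is divided into 5 shares of 180,000: Fionn, Sorcha, and Winona each take 180,000; Joris's 180,000 share passes to Joris's issue; Teodor's 180,000 share passes to Teodor's issue.
Joris's share (180,000) is divided into 2 shares of 90,000: Gita and Wyatt each take 90,000.
Teodor's share (180,000) is divided into 4 shares of 45,000: Una, Yseult, Keturah, and Aditi each take 45,000.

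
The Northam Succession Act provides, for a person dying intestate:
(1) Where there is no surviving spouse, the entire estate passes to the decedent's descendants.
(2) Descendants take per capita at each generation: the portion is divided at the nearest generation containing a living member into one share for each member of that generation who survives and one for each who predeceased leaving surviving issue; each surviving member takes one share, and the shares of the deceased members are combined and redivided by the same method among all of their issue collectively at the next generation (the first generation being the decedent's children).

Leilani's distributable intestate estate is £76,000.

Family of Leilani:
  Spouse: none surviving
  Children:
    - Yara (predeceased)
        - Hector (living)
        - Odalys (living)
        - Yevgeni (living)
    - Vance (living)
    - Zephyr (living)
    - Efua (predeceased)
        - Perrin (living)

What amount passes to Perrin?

Perrin receives £9,500.

The entire £76,000 passes to the descendants.
That amount (£76,000) is divided at the children's generation into 4 shares of £19,000. Vance and Zephyr each take £19,000. The 2 shares of the deceased (Yara and Efua) are combined into a pool of £38,000.
That pool (£38,000) is divided at the grandchildren's generation equally among Hector, Odalys, Yevgeni, and Perrin: £9,500 each.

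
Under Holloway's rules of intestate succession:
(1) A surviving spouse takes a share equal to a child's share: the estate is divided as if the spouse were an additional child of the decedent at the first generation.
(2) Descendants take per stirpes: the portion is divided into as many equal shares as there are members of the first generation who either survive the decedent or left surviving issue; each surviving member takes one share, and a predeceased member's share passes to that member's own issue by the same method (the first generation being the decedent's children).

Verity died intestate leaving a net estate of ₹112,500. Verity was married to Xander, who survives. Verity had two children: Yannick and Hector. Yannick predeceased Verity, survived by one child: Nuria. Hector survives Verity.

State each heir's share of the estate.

Xander: ₹37,500; Nuria: ₹37,500; Hector: ₹37,500

The spouse counts as an additional share at the children's level, so there are 3 primary shares of ₹37,500. Xander takes one such share (₹37,500).
The children's combined portion (₹75,000) is divided into 2 shares of ₹37,500: Hector takes ₹37,500; Yannick's ₹37,500 share passes to Yannick's issue.
Yannick's share (₹37,500) passes entirely to Nuria.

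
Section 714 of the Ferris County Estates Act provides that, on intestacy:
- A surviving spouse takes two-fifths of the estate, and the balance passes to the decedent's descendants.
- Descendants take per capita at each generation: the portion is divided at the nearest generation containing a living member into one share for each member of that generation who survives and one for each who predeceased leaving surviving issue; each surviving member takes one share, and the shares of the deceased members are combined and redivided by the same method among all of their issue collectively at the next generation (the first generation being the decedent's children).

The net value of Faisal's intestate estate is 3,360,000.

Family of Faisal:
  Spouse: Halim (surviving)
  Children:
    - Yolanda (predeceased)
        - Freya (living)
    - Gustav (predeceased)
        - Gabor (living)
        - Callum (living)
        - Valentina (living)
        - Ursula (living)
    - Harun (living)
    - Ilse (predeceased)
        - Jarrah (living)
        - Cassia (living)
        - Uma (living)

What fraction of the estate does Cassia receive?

Cassia receives 9/160 of the estate.

Halim takes two-fifths of 3,360,000 = 1,344,000. The remaining 2,016,000 passes to the descendants.
The descendants' portion (2,016,000) is divided at the children's generation into 4 shares of 504,000. Harun takes 504,000. The 3 shares of the deceased (Yolanda, Gustav, and Ilse) are combined into a pool of 1,512,000.
That pool (1,512,000) is divided at the grandchildren's generation equally among Freya, Gabor, Callum, Valentina, Ursula, Jarrah, Cassia, and Uma: 189,000 each.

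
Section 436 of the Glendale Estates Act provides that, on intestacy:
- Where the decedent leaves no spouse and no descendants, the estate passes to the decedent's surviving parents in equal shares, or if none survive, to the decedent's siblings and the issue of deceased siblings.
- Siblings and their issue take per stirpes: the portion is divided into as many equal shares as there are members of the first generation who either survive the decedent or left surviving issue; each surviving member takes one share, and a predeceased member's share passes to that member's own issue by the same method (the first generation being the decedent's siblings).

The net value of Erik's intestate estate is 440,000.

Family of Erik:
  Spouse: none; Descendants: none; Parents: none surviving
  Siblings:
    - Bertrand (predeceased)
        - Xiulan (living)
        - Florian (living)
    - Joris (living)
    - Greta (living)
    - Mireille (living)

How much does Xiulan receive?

Xiulan receives 55,000.

The entire 440,000 passes to the siblings and their issue.
That amount (440,000) is divided into 4 shares of 110,000: Joris, Greta, and Mireille each take 110,000; Bertrand's 110,000 share passes to Bertrand's issue.
Bertrand's share (110,000) is divided into 2 shares of 55,000: Xiulan and Florian each take 55,000.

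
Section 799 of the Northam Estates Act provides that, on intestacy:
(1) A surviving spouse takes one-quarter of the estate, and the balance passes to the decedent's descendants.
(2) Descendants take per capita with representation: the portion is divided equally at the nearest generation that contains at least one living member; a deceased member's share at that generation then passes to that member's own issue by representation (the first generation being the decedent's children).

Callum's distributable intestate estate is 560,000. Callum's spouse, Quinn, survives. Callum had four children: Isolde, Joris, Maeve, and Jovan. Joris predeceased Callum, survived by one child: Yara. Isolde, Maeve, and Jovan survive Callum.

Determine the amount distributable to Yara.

Yara receives 105,000.

Quinn takes one-quarter of 560,000 = 140,000. The remaining 420,000 passes to the descendants.
The descendants' portion (420,000) is divided into 4 shares of 105,000: Isolde, Maeve, and Jovan each take 105,000; Joris's 105,000 share passes to Joris's issue.
Joris's share (105,000) passes entirely to Yara.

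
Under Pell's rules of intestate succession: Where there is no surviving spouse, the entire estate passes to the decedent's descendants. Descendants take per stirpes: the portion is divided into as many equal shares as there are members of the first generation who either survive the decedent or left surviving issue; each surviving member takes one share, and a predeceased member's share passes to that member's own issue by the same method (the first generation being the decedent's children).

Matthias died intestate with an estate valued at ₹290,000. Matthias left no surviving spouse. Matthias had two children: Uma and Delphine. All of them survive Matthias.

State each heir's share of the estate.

Uma: ₹145,000; Delphine: ₹145,000

The entire ₹290,000 passes to the descendants.
That amount (₹290,000) is divided into 2 shares of ₹145,000: Uma and Delphine each take ₹145,000.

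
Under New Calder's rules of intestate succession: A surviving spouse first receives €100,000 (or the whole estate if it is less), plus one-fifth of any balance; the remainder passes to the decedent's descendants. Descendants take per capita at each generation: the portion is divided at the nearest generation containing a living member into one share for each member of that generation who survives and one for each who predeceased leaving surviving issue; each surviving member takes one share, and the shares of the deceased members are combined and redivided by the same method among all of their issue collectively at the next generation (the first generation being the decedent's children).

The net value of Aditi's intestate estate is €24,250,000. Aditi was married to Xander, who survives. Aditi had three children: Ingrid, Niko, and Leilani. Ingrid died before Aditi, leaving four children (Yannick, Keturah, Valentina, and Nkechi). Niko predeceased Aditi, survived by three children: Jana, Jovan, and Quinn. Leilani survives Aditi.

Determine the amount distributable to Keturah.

Keturah receives €1,840,000.

Xander first takes €100,000, leaving a balance of €24,150,000. Xander then takes one-fifth of the balance (€4,830,000), for a total of €4,930,000. The remaining €19,320,000 passes to the descendants.
The descendants' portion (€19,320,000) is divided at the children's generation into 3 shares of €6,440,000. Leilani takes €6,440,000. The 2 shares of the deceased (Ingrid and Niko) are combined into a pool of €12,880,000.
That pool (€12,880,000) is divided at the grandchildren's generation equally among Yannick, Keturah, Valentina, Nkechi, Jana, Jovan, and Quinn: €1,840,000 each.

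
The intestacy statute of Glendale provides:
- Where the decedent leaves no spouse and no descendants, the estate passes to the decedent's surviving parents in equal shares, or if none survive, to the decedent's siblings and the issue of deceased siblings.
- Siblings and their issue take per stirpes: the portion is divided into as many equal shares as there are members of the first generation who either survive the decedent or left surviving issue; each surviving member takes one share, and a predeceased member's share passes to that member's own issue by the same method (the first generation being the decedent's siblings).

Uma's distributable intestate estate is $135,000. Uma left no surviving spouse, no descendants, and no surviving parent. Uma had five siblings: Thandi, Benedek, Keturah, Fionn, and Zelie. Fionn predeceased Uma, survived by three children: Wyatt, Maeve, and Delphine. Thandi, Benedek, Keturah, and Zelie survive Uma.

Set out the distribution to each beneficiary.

The entire $135,000 passes to the siblings and their issue.
That amount ($135,000) is divided into 5 shares of $27,000: Thandi, Benedek, Keturah, and Zelie each take $27,000; Fionn's $27,000 share passes to Fionn's issue.
Fionn's share ($27,000) is divided into 3 shares of $9,000: Wyatt, Maeve, and Delphine each take $9,000.

Thandi: $27,000; Benedek: $27,000; Keturah: $27,000; Wyatt: $9,000; Maeve: $9,000; Delphine: $9,000; Zelie: $27,000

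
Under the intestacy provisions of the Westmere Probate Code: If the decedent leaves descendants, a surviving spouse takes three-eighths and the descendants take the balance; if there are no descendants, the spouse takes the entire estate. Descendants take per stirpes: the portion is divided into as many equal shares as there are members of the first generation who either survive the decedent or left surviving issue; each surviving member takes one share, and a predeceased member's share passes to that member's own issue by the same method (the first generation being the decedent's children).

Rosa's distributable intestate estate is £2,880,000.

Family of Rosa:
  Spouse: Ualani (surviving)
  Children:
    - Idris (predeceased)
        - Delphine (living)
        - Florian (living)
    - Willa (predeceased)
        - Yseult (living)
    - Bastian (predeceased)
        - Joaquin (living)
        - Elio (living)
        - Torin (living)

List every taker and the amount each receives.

Ualani: £1,080,000; Delphine: £300,000; Florian: £300,000; Yseult: £600,000; Joaquin: £200,000; Elio: £200,000; Torin: £200,000

Ualani takes three-eighths of £2,880,000 = £1,080,000. The remaining £1,800,000 passes to the descendants.
The descendants' portion (£1,800,000) is divided into 3 shares of £600,000: Idris's £600,000 share passes to Idris's issue; Willa's £600,000 share passes to Willa's issue; Bastian's £600,000 share passes to Bastian's issue.
Idris's share (£600,000) is divided into 2 shares of £300,000: Delphine and Florian each take £300,000.
Willa's share (£600,000) passes entirely to Yseult.
Bastian's share (£600,000) is divided into 3 shares of £200,000: Joaquin, Elio, and Torin each take £200,000.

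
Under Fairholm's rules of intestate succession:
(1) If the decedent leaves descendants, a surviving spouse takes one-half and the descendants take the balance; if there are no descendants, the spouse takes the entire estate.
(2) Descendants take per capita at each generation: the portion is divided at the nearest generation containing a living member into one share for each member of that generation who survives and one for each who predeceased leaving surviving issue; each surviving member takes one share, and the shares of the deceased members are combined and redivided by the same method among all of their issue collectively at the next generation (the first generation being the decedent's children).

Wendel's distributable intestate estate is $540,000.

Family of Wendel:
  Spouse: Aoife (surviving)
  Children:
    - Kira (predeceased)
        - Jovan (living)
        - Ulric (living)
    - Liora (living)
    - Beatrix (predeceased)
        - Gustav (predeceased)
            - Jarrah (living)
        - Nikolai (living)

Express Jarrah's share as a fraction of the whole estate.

Aoife takes one-half of $540,000 = $270,000. The remaining $270,000 passes to the descendants.
The descendants' portion ($270,000) is divided at the children's generation into 3 shares of $90,000. Liora takes $90,000. The 2 shares of the deceased (Kira and Beatrix) are combined into a pool of $180,000.
That pool ($180,000) is divided at the grandchildren's generation into 4 shares of $45,000. Jovan, Ulric, and Nikolai each take $45,000. The remaining share for the deceased Gustav ($45,000) is carried to the next generation.
That pool ($45,000) passes entirely to Jarrah, the sole taker at the great-grandchildren's generation.

Jarrah receives 1/12 of the estate.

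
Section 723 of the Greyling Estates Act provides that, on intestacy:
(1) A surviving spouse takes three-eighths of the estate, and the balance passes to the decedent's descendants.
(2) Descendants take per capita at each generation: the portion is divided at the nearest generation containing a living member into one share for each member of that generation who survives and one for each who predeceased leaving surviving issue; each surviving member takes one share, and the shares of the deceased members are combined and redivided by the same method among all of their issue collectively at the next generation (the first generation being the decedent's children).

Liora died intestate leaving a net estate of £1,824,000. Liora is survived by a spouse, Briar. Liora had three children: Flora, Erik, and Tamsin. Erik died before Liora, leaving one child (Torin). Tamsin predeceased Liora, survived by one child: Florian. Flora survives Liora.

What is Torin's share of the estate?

Briar takes three-eighths of £1,824,000 = £684,000. The remaining £1,140,000 passes to the descendants.
The descendants' portion (£1,140,000) is divided at the children's generation into 3 shares of £380,000. Flora takes £380,000. The 2 shares of the deceased (Erik and Tamsin) are combined into a pool of £760,000.
That pool (£760,000) is divided at the grandchildren's generation equally among Torin and Florian: £380,000 each.

Torin receives £380,000.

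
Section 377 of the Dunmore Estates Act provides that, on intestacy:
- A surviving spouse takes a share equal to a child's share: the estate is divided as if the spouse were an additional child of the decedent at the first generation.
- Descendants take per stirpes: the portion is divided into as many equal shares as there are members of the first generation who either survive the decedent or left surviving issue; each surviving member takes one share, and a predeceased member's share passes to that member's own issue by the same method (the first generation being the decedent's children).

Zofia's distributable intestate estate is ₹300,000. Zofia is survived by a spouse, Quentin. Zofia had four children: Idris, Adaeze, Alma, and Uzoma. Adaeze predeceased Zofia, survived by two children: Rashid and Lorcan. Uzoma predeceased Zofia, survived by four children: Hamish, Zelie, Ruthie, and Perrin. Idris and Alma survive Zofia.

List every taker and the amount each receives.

The spouse counts as an additional share at the children's level, so there are 5 primary shares of ₹60,000. Quentin takes one such share (₹60,000).
The children's combined portion (₹240,000) is divided into 4 shares of ₹60,000: Idris and Alma each take ₹60,000; Adaeze's ₹60,000 share passes to Adaeze's issue; Uzoma's ₹60,000 share passes to Uzoma's issue.
Adaeze's share (₹60,000) is divided into 2 shares of ₹30,000: Rashid and Lorcan each take ₹30,000.
Uzoma's share (₹60,000) is divided into 4 shares of ₹15,000: Hamish, Zelie, Ruthie, and Perrin each take ₹15,000.

Quentin: ₹60,000; Idris: ₹60,000; Rashid: ₹30,000; Lorcan: ₹30,000; Alma: ₹60,000; Hamish: ₹15,000; Zelie: ₹15,000; Ruthie: ₹15,000; Perrin: ₹15,000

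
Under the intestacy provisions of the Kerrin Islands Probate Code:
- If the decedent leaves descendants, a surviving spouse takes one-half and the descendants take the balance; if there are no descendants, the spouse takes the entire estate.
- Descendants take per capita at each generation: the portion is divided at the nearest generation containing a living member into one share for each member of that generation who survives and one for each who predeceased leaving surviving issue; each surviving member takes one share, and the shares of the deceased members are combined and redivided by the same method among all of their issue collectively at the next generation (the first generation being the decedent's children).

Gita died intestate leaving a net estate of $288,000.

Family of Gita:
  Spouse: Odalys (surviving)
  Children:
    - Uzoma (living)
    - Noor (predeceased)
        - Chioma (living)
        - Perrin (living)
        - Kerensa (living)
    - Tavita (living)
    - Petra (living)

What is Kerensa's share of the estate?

Odalys takes one-half of $288,000 = $144,000. The remaining $144,000 passes to the descendants.
The descendants' portion ($144,000) is divided at the children's generation into 4 shares of $36,000. Uzoma, Tavita, and Petra each take $36,000. The remaining share for the deceased Noor ($36,000) is carried to the next generation.
That pool ($36,000) is divided at the grandchildren's generation equally among Chioma, Perrin, and Kerensa: $12,000 each.

Kerensa receives $12,000.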